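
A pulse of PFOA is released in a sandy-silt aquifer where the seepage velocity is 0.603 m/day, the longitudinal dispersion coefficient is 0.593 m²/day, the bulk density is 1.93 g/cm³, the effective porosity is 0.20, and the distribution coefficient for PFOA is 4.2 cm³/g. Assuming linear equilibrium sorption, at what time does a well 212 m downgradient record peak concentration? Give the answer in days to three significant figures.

Retardation factor R = 1 + ρ_b·K_d/n = 1 + 1.93 × 4.2/0.20 = 41.53.
Sorption retards both mechanisms: v_R = v/R = 0.01452 m/day, D_R = D/R = 0.01428 m²/day.
Peak time from v_R²t² + 2D_R t − x² = 0: t = (√(D_R² + v_R²x²) − D_R)/v_R².
√(D_R² + v_R²x²) = √(0.01428² + 0.01452² × 212²) = 3.078; v_R² = 0.0002108.
t = (3.078 − 0.01428)/0.0002108 = 14500 days.

14500 days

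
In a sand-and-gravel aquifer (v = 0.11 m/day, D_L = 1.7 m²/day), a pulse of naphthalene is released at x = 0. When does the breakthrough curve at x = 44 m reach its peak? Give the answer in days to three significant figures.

For the 1D instantaneous-source solution, setting ∂C/∂t = 0 at fixed x gives v²t² + 2Dt − x² = 0, so t = (√(D² + v²x²) − D)/v².
√(D² + v²x²) = √(1.7² + 0.11² × 44²) = 5.130; v² = 0.0121.
t = (5.130 − 1.7)/0.0121 = 283 days (vs. the pure-advection estimate x/v = 400 d).

283 days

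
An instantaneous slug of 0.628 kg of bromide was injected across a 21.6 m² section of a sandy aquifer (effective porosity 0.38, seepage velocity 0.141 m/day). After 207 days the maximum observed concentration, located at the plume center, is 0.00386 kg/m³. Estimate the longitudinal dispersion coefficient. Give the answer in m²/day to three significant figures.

At the plume center C_max = M/(n_e·A·√(4πDt)), so D = M²/(4πt·(n_e·A·C_max)²).
n_e·A·C_max = 0.38 × 21.6 × 0.00386 = 0.03168 kg/m.
D = 0.628²/(4π × 207 × 0.03168²) = 0.151 m²/day.

0.151 m²/day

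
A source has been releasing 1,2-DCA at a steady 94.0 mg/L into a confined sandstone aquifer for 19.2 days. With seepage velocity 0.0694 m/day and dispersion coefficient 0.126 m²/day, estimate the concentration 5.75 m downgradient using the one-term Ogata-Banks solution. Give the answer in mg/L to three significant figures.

For a continuous step input, C/C₀ ≈ ½·erfc((x−vt)/(2√(Dt))).
vt = 0.0694 × 19.2 = 1.33248 m and 2√(Dt) = 2√(0.126 × 19.2) = 3.111 m.
Argument (x−vt)/(2√(Dt)) = (5.75 − 1.33248)/3.111 = 1.420; ½·erfc(1.420) = 0.02231.
C = 94.0 × 0.02231 = 2.10 mg/L.

2.10 mg/L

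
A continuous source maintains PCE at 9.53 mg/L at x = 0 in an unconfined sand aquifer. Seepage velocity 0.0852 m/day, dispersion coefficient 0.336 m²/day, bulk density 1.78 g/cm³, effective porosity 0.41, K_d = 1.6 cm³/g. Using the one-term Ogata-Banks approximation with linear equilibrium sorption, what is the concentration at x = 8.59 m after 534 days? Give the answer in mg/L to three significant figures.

3.19 mg/L

Retardation factor R = 1 + ρ_b·K_d/n = 1 + 1.78 × 1.6/0.41 = 7.946.
Sorption retards both mechanisms: v_R = v/R = 0.01072 m/day, D_R = D/R = 0.04229 m²/day.
v_R·t = 0.01072 × 534 = 5.72448 m; 2√(D_R t) = 9.504 m; argument = (8.59 − 5.72448)/9.504 = 0.3015.
C = C₀ × ½·erfc(0.3015) = 9.53 × 0.3349 = 3.19 mg/L.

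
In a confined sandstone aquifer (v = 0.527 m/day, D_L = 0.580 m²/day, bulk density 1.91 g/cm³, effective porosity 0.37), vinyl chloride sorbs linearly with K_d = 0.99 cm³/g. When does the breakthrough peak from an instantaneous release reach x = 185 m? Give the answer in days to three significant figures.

2130 days

Retardation factor R = 1 + ρ_b·K_d/n = 1 + 1.91 × 0.99/0.37 = 6.111.
Sorption retards both mechanisms: v_R = v/R = 0.08624 m/day, D_R = D/R = 0.09491 m²/day.
Peak time from v_R²t² + 2D_R t − x² = 0: t = (√(D_R² + v_R²x²) − D_R)/v_R².
√(D_R² + v_R²x²) = √(0.09491² + 0.08624² × 185²) = 15.95; v_R² = 0.007437.
t = (15.95 − 0.09491)/0.007437 = 2130 days.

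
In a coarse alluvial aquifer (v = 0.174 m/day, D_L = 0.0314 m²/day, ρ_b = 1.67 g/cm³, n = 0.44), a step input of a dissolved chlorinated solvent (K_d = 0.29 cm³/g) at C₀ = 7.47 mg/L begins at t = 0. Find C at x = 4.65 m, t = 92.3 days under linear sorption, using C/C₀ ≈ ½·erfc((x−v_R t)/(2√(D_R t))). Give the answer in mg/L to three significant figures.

7.20 mg/L

Retardation factor R = 1 + ρ_b·K_d/n = 1 + 1.67 × 0.29/0.44 = 2.101.
Sorption retards both mechanisms: v_R = v/R = 0.08282 m/day, D_R = D/R = 0.01495 m²/day.
v_R·t = 0.08282 × 92.3 = 7.644286 m; 2√(D_R t) = 2.349 m; argument = (4.65 − 7.644286)/2.349 = -1.275.
C = C₀ × ½·erfc(-1.275) = 7.47 × 0.9643 = 7.20 mg/L.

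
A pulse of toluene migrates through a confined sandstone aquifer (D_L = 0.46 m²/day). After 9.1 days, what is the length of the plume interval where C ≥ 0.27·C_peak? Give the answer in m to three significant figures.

9.36 m

The plume is Gaussian with σ = √(2Dt) = √(2 × 0.46 × 9.1) = 2.893 m.
C/C_peak = exp(−Δx²/(2σ²)) = 0.27 ⇒ Δx = σ·√(−2 ln 0.27) = 2.893 × 1.618 = 4.681 m.
Width = 2Δx = 9.36 m.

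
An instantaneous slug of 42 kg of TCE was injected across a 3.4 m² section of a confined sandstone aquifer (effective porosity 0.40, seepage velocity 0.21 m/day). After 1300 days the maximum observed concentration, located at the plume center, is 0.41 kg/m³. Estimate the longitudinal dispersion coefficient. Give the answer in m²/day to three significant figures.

0.347 m²/day

At the plume center C_max = M/(n_e·A·√(4πDt)), so D = M²/(4πt·(n_e·A·C_max)²).
n_e·A·C_max = 0.40 × 3.4 × 0.41 = 0.5576 kg/m.
D = 42²/(4π × 1300 × 0.5576²) = 0.347 m²/day.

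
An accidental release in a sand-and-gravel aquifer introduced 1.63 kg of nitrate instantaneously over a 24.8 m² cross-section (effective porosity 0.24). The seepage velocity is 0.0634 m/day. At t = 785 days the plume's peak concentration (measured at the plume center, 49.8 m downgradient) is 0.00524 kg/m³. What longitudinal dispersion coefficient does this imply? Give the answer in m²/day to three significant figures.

0.277 m²/day

At the plume center C_max = M/(n_e·A·√(4πDt)), so D = M²/(4πt·(n_e·A·C_max)²).
n_e·A·C_max = 0.24 × 24.8 × 0.00524 = 0.03119 kg/m.
D = 1.63²/(4π × 785 × 0.03119²) = 0.277 m²/day.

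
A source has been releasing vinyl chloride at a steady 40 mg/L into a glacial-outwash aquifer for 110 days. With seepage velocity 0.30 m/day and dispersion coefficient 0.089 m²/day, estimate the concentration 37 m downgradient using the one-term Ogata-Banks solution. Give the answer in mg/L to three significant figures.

For a continuous step input, C/C₀ ≈ ½·erfc((x−vt)/(2√(Dt))).
vt = 0.30 × 110 = 33 m and 2√(Dt) = 2√(0.089 × 110) = 6.258 m.
Argument (x−vt)/(2√(Dt)) = (37 − 33)/6.258 = 0.6392; ½·erfc(0.6392) = 0.1830.
C = 40 × 0.1830 = 7.32 mg/L.

7.32 mg/L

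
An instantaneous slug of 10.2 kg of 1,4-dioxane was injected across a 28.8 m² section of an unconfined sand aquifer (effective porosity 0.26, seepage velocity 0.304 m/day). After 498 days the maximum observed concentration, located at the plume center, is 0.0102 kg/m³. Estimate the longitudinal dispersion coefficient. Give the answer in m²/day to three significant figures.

At the plume center C_max = M/(n_e·A·√(4πDt)), so D = M²/(4πt·(n_e·A·C_max)²).
n_e·A·C_max = 0.26 × 28.8 × 0.0102 = 0.07638 kg/m.
D = 10.2²/(4π × 498 × 0.07638²) = 2.85 m²/day.

2.85 m²/day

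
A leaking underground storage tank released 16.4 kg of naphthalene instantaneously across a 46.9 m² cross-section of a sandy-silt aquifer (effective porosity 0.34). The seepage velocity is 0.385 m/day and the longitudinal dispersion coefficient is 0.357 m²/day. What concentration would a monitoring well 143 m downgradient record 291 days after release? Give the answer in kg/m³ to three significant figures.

For an instantaneous plane source, C(x,t) = M/(n_e·A·√(4πDt)) · exp(−(x−vt)²/(4Dt)), with n_e·A the pore (flow) area.
Plume center vt = 0.385 × 291 = 112.035 m, so the well at 143 m is 30.965 m downgradient of the peak.
√(4πDt) = 36.13 m, giving peak height M/(n_e·A·√(4πDt)) = 16.4/(0.34 × 46.9 × 36.13) = 0.02847 kg/m³.
(x−vt)²/(4Dt) = (30.965)²/(4 × 0.357 × 291) = 2.307; exp(−2.307) = 0.09956.
C = 0.02847 × 0.09956 = 0.00283 kg/m³.

0.00283 kg/m³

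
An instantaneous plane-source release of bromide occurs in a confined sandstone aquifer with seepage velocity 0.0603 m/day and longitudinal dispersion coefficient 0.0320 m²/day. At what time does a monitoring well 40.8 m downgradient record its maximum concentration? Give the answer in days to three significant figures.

For the 1D instantaneous-source solution, setting ∂C/∂t = 0 at fixed x gives v²t² + 2Dt − x² = 0, so t = (√(D² + v²x²) − D)/v².
√(D² + v²x²) = √(0.0320² + 0.0603² × 40.8²) = 2.460; v² = 0.00363609.
t = (2.460 − 0.0320)/0.00363609 = 668 days (vs. the pure-advection estimate x/v = 677 d).

668 days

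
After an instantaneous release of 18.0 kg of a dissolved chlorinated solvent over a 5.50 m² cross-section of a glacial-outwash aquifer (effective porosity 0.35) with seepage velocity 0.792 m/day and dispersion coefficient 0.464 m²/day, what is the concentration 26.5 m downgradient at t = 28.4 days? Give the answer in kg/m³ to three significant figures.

For an instantaneous plane source, C(x,t) = M/(n_e·A·√(4πDt)) · exp(−(x−vt)²/(4Dt)), with n_e·A the pore (flow) area.
Plume center vt = 0.792 × 28.4 = 22.4928 m, so the well at 26.5 m is 4.0072 m downgradient of the peak.
√(4πDt) = 12.87 m, giving peak height M/(n_e·A·√(4πDt)) = 18.0/(0.35 × 5.50 × 12.87) = 0.7265 kg/m³.
(x−vt)²/(4Dt) = (4.0072)²/(4 × 0.464 × 28.4) = 0.3046; exp(−0.3046) = 0.7374.
C = 0.7265 × 0.7374 = 0.536 kg/m³.

0.536 kg/m³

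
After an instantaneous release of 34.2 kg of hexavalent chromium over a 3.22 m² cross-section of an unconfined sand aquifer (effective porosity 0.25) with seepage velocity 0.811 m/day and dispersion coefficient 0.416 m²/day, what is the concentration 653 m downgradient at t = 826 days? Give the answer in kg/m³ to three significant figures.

For an instantaneous plane source, C(x,t) = M/(n_e·A·√(4πDt)) · exp(−(x−vt)²/(4Dt)), with n_e·A the pore (flow) area.
Plume center vt = 0.811 × 826 = 669.886 m, so the well at 653 m is 16.886 m upgradient of the peak.
√(4πDt) = 65.71 m, giving peak height M/(n_e·A·√(4πDt)) = 34.2/(0.25 × 3.22 × 65.71) = 0.6465 kg/m³.
(x−vt)²/(4Dt) = (-16.886)²/(4 × 0.416 × 826) = 0.2075; exp(−0.2075) = 0.8126.
C = 0.6465 × 0.8126 = 0.525 kg/m³.

0.525 kg/m³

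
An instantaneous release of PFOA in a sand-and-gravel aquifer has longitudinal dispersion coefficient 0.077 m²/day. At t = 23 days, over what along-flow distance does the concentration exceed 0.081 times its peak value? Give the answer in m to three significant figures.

8.44 m

The plume is Gaussian with σ = √(2Dt) = √(2 × 0.077 × 23) = 1.882 m.
C/C_peak = exp(−Δx²/(2σ²)) = 0.081 ⇒ Δx = σ·√(−2 ln 0.081) = 1.882 × 2.242 = 4.219 m.
Width = 2Δx = 8.44 m.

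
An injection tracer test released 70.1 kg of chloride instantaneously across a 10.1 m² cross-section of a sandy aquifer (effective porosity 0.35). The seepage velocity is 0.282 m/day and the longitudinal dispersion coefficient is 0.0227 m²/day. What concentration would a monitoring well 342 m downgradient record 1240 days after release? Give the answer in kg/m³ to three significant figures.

0.624 kg/m³

For an instantaneous plane source, C(x,t) = M/(n_e·A·√(4πDt)) · exp(−(x−vt)²/(4Dt)), with n_e·A the pore (flow) area.
Plume center vt = 0.282 × 1240 = 349.68 m, so the well at 342 m is 7.68 m upgradient of the peak.
√(4πDt) = 18.81 m, giving peak height M/(n_e·A·√(4πDt)) = 70.1/(0.35 × 10.1 × 18.81) = 1.054 kg/m³.
(x−vt)²/(4Dt) = (-7.68)²/(4 × 0.0227 × 1240) = 0.5239; exp(−0.5239) = 0.5922.
C = 1.054 × 0.5922 = 0.624 kg/m³.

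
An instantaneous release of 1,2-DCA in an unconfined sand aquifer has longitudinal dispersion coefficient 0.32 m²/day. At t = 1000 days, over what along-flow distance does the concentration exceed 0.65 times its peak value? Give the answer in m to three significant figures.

The plume is Gaussian with σ = √(2Dt) = √(2 × 0.32 × 1000) = 25.30 m.
C/C_peak = exp(−Δx²/(2σ²)) = 0.65 ⇒ Δx = σ·√(−2 ln 0.65) = 25.30 × 0.9282 = 23.48 m.
Width = 2Δx = 47.0 m.

47.0 m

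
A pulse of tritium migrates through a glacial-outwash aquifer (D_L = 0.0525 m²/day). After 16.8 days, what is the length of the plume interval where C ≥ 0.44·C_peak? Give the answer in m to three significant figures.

The plume is Gaussian with σ = √(2Dt) = √(2 × 0.0525 × 16.8) = 1.328 m.
C/C_peak = exp(−Δx²/(2σ²)) = 0.44 ⇒ Δx = σ·√(−2 ln 0.44) = 1.328 × 1.281 = 1.701 m.
Width = 2Δx = 3.40 m.

3.40 m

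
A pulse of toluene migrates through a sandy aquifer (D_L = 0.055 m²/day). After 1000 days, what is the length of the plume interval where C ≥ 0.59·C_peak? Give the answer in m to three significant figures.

21.5 m

The plume is Gaussian with σ = √(2Dt) = √(2 × 0.055 × 1000) = 10.49 m.
C/C_peak = exp(−Δx²/(2σ²)) = 0.59 ⇒ Δx = σ·√(−2 ln 0.59) = 10.49 × 1.027 = 10.77 m.
Width = 2Δx = 21.5 m.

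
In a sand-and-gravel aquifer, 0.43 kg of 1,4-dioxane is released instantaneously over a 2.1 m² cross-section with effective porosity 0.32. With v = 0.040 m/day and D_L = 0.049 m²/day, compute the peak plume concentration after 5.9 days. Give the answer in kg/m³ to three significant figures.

0.336 kg/m³

The peak of an instantaneous 1D plume sits at x = vt; there the Gaussian factor is 1 and C_max = M/(n_e·A·√(4πDt)), where n_e·A is the pore area the mass is dissolved in.
√(4πDt) = √(4π × 0.049 × 5.9) = 1.906 m, so C_max = 0.43/(0.32 × 2.1 × 1.906) = 0.336 kg/m³.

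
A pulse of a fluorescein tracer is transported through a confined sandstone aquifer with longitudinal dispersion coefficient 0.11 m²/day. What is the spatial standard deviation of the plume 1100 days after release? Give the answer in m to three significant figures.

Dispersive spreading gives a Gaussian with σ² = 2Dt; advection only shifts the center.
σ = √(2 × 0.11 × 1100) = 15.6 m.

15.6 m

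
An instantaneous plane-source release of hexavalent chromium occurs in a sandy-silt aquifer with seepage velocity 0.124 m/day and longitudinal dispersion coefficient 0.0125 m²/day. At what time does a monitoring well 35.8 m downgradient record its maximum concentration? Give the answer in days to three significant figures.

For the 1D instantaneous-source solution, setting ∂C/∂t = 0 at fixed x gives v²t² + 2Dt − x² = 0, so t = (√(D² + v²x²) − D)/v².
√(D² + v²x²) = √(0.0125² + 0.124² × 35.8²) = 4.439; v² = 0.015376.
t = (4.439 − 0.0125)/0.015376 = 288 days (vs. the pure-advection estimate x/v = 289 d).

288 days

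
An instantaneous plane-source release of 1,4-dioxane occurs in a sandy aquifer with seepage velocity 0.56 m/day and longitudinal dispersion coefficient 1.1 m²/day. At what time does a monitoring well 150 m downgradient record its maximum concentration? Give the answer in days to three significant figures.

For the 1D instantaneous-source solution, setting ∂C/∂t = 0 at fixed x gives v²t² + 2Dt − x² = 0, so t = (√(D² + v²x²) − D)/v².
√(D² + v²x²) = √(1.1² + 0.56² × 150²) = 84.01; v² = 0.3136.
t = (84.01 − 1.1)/0.3136 = 264 days (vs. the pure-advection estimate x/v = 268 d).

264 days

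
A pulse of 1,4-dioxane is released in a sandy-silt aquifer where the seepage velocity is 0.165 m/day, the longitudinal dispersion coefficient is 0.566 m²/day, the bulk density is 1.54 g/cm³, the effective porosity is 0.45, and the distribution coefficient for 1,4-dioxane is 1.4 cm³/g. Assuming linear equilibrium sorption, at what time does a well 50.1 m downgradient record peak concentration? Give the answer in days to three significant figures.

Retardation factor R = 1 + ρ_b·K_d/n = 1 + 1.54 × 1.4/0.45 = 5.791.
Sorption retards both mechanisms: v_R = v/R = 0.02849 m/day, D_R = D/R = 0.09774 m²/day.
Peak time from v_R²t² + 2D_R t − x² = 0: t = (√(D_R² + v_R²x²) − D_R)/v_R².
√(D_R² + v_R²x²) = √(0.09774² + 0.02849² × 50.1²) = 1.431; v_R² = 0.0008117.
t = (1.431 − 0.09774)/0.0008117 = 1640 days.

1640 days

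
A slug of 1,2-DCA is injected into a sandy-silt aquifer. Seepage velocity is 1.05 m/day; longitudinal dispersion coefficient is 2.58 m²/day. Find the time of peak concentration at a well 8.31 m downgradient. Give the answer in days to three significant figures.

5.91 days

For the 1D instantaneous-source solution, setting ∂C/∂t = 0 at fixed x gives v²t² + 2Dt − x² = 0, so t = (√(D² + v²x²) − D)/v².
√(D² + v²x²) = √(2.58² + 1.05² × 8.31²) = 9.099; v² = 1.1025.
t = (9.099 − 2.58)/1.1025 = 5.91 days (vs. the pure-advection estimate x/v = 7.91 d).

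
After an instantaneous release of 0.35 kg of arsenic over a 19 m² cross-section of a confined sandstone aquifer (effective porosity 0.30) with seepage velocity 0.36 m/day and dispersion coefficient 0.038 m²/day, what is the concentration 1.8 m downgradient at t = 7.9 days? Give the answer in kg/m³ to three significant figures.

For an instantaneous plane source, C(x,t) = M/(n_e·A·√(4πDt)) · exp(−(x−vt)²/(4Dt)), with n_e·A the pore (flow) area.
Plume center vt = 0.36 × 7.9 = 2.844 m, so the well at 1.8 m is 1.044 m upgradient of the peak.
√(4πDt) = 1.942 m, giving peak height M/(n_e·A·√(4πDt)) = 0.35/(0.30 × 19 × 1.942) = 0.03162 kg/m³.
(x−vt)²/(4Dt) = (-1.044)²/(4 × 0.038 × 7.9) = 0.9077; exp(−0.9077) = 0.4035.
C = 0.03162 × 0.4035 = 0.0128 kg/m³.

0.0128 kg/m³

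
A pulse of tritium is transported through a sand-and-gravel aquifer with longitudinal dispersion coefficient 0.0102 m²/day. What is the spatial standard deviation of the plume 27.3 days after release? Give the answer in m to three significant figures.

Dispersive spreading gives a Gaussian with σ² = 2Dt; advection only shifts the center.
σ = √(2 × 0.0102 × 27.3) = 0.746 m.

0.746 m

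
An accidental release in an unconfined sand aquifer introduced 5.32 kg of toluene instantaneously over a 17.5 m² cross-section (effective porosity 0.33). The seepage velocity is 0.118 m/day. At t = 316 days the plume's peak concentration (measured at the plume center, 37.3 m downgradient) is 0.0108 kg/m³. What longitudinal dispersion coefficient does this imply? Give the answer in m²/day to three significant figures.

1.83 m²/day

At the plume center C_max = M/(n_e·A·√(4πDt)), so D = M²/(4πt·(n_e·A·C_max)²).
n_e·A·C_max = 0.33 × 17.5 × 0.0108 = 0.06237 kg/m.
D = 5.32²/(4π × 316 × 0.06237²) = 1.83 m²/day.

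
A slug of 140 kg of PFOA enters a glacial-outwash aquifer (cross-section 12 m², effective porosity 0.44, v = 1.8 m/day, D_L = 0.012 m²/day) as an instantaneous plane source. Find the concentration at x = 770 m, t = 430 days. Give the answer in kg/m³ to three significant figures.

1.52 kg/m³

For an instantaneous plane source, C(x,t) = M/(n_e·A·√(4πDt)) · exp(−(x−vt)²/(4Dt)), with n_e·A the pore (flow) area.
Plume center vt = 1.8 × 430 = 774 m, so the well at 770 m is 4 m upgradient of the peak.
√(4πDt) = 8.052 m, giving peak height M/(n_e·A·√(4πDt)) = 140/(0.44 × 12 × 8.052) = 3.293 kg/m³.
(x−vt)²/(4Dt) = (-4)²/(4 × 0.012 × 430) = 0.7752; exp(−0.7752) = 0.4606.
C = 3.293 × 0.4606 = 1.52 kg/m³.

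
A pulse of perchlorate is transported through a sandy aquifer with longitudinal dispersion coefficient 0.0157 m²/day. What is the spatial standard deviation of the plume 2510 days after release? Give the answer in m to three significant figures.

8.88 m

Dispersive spreading gives a Gaussian with σ² = 2Dt; advection only shifts the center.
σ = √(2 × 0.0157 × 2510) = 8.88 m.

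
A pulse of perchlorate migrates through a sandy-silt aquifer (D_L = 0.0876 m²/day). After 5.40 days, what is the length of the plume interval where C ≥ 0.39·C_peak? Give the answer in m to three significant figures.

The plume is Gaussian with σ = √(2Dt) = √(2 × 0.0876 × 5.40) = 0.9727 m.
C/C_peak = exp(−Δx²/(2σ²)) = 0.39 ⇒ Δx = σ·√(−2 ln 0.39) = 0.9727 × 1.372 = 1.335 m.
Width = 2Δx = 2.67 m.

2.67 m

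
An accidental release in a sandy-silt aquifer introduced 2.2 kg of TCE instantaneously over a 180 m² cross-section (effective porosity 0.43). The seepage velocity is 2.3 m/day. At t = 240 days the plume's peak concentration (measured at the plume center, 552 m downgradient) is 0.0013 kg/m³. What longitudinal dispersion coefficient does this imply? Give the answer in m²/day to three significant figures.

0.159 m²/day

At the plume center C_max = M/(n_e·A·√(4πDt)), so D = M²/(4πt·(n_e·A·C_max)²).
n_e·A·C_max = 0.43 × 180 × 0.0013 = 0.1006 kg/m.
D = 2.2²/(4π × 240 × 0.1006²) = 0.159 m²/day.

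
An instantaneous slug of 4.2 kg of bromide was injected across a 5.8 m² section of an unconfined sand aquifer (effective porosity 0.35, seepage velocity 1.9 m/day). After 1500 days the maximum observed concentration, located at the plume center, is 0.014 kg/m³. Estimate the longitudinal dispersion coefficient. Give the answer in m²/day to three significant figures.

At the plume center C_max = M/(n_e·A·√(4πDt)), so D = M²/(4πt·(n_e·A·C_max)²).
n_e·A·C_max = 0.35 × 5.8 × 0.014 = 0.02842 kg/m.
D = 4.2²/(4π × 1500 × 0.02842²) = 1.16 m²/day.

1.16 m²/day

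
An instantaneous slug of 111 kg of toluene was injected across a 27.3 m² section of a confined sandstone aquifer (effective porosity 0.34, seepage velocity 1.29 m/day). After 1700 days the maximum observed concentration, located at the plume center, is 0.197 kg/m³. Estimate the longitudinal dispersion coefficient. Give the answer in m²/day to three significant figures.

0.172 m²/day

At the plume center C_max = M/(n_e·A·√(4πDt)), so D = M²/(4πt·(n_e·A·C_max)²).
n_e·A·C_max = 0.34 × 27.3 × 0.197 = 1.829 kg/m.
D = 111²/(4π × 1700 × 1.829²) = 0.172 m²/day.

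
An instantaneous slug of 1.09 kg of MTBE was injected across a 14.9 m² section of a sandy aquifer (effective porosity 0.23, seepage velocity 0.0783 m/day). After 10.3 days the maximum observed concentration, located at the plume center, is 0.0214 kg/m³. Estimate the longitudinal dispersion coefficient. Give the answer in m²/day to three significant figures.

At the plume center C_max = M/(n_e·A·√(4πDt)), so D = M²/(4πt·(n_e·A·C_max)²).
n_e·A·C_max = 0.23 × 14.9 × 0.0214 = 0.07334 kg/m.
D = 1.09²/(4π × 10.3 × 0.07334²) = 1.71 m²/day.

1.71 m²/day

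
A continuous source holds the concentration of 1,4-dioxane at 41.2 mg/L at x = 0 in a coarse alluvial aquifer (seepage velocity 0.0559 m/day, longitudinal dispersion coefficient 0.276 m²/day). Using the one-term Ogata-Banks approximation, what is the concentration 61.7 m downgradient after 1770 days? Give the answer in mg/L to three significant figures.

For a continuous step input, C/C₀ ≈ ½·erfc((x−vt)/(2√(Dt))).
vt = 0.0559 × 1770 = 98.943 m and 2√(Dt) = 2√(0.276 × 1770) = 44.20 m.
Argument (x−vt)/(2√(Dt)) = (61.7 − 98.943)/44.20 = -0.8426; ½·erfc(-0.8426) = 0.8833.
C = 41.2 × 0.8833 = 36.4 mg/L.

36.4 mg/L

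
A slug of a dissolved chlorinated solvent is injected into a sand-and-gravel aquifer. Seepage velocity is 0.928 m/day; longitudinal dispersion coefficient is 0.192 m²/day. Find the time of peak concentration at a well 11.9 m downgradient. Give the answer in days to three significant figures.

12.6 days

For the 1D instantaneous-source solution, setting ∂C/∂t = 0 at fixed x gives v²t² + 2Dt − x² = 0, so t = (√(D² + v²x²) − D)/v².
√(D² + v²x²) = √(0.192² + 0.928² × 11.9²) = 11.04; v² = 0.861184.
t = (11.04 − 0.192)/0.861184 = 12.6 days (vs. the pure-advection estimate x/v = 12.8 d).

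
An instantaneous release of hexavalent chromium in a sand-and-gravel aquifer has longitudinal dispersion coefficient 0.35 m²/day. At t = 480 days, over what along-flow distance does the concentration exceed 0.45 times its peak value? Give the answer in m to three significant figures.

46.3 m

The plume is Gaussian with σ = √(2Dt) = √(2 × 0.35 × 480) = 18.33 m.
C/C_peak = exp(−Δx²/(2σ²)) = 0.45 ⇒ Δx = σ·√(−2 ln 0.45) = 18.33 × 1.264 = 23.17 m.
Width = 2Δx = 46.3 m.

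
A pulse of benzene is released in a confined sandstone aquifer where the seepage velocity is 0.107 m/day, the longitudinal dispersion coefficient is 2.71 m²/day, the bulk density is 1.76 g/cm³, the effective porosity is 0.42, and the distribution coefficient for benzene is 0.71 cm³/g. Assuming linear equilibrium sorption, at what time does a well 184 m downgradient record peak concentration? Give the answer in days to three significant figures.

Retardation factor R = 1 + ρ_b·K_d/n = 1 + 1.76 × 0.71/0.42 = 3.975.
Sorption retards both mechanisms: v_R = v/R = 0.02692 m/day, D_R = D/R = 0.6818 m²/day.
Peak time from v_R²t² + 2D_R t − x² = 0: t = (√(D_R² + v_R²x²) − D_R)/v_R².
√(D_R² + v_R²x²) = √(0.6818² + 0.02692² × 184²) = 5.000; v_R² = 0.0007247.
t = (5.000 − 0.6818)/0.0007247 = 5960 days.

5960 days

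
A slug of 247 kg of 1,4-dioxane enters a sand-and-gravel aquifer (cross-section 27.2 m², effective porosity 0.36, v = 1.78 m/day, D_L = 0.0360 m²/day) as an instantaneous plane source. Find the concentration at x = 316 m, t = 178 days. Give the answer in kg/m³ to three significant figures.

2.73 kg/m³

For an instantaneous plane source, C(x,t) = M/(n_e·A·√(4πDt)) · exp(−(x−vt)²/(4Dt)), with n_e·A the pore (flow) area.
Plume center vt = 1.78 × 178 = 316.84 m, so the well at 316 m is 0.84 m upgradient of the peak.
√(4πDt) = 8.974 m, giving peak height M/(n_e·A·√(4πDt)) = 247/(0.36 × 27.2 × 8.974) = 2.811 kg/m³.
(x−vt)²/(4Dt) = (-0.84)²/(4 × 0.0360 × 178) = 0.02753; exp(−0.02753) = 0.9728.
C = 2.811 × 0.9728 = 2.73 kg/m³.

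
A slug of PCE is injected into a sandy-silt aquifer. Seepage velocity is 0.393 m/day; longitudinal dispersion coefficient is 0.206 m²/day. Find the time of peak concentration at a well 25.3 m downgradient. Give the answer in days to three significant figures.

For the 1D instantaneous-source solution, setting ∂C/∂t = 0 at fixed x gives v²t² + 2Dt − x² = 0, so t = (√(D² + v²x²) − D)/v².
√(D² + v²x²) = √(0.206² + 0.393² × 25.3²) = 9.945; v² = 0.154449.
t = (9.945 − 0.206)/0.154449 = 63.1 days (vs. the pure-advection estimate x/v = 64.4 d).

63.1 days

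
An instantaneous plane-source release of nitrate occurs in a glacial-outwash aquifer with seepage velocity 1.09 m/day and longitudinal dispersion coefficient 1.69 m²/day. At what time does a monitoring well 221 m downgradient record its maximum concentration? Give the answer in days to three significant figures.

For the 1D instantaneous-source solution, setting ∂C/∂t = 0 at fixed x gives v²t² + 2Dt − x² = 0, so t = (√(D² + v²x²) − D)/v².
√(D² + v²x²) = √(1.69² + 1.09² × 221²) = 240.9; v² = 1.1881.
t = (240.9 − 1.69)/1.1881 = 201 days (vs. the pure-advection estimate x/v = 203 d).

201 days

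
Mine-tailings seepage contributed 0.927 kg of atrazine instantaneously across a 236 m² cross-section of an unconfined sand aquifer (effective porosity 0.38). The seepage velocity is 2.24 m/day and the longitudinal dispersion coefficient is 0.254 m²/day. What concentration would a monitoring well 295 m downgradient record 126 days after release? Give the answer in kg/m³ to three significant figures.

0.000144 kg/m³

For an instantaneous plane source, C(x,t) = M/(n_e·A·√(4πDt)) · exp(−(x−vt)²/(4Dt)), with n_e·A the pore (flow) area.
Plume center vt = 2.24 × 126 = 282.24 m, so the well at 295 m is 12.76 m downgradient of the peak.
√(4πDt) = 20.05 m, giving peak height M/(n_e·A·√(4πDt)) = 0.927/(0.38 × 236 × 20.05) = 0.0005155 kg/m³.
(x−vt)²/(4Dt) = (12.76)²/(4 × 0.254 × 126) = 1.272; exp(−1.272) = 0.2803.
C = 0.0005155 × 0.2803 = 0.000144 kg/m³.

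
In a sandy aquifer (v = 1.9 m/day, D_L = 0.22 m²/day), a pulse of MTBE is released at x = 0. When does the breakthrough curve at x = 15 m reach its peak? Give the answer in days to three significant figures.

7.83 days

For the 1D instantaneous-source solution, setting ∂C/∂t = 0 at fixed x gives v²t² + 2Dt − x² = 0, so t = (√(D² + v²x²) − D)/v².
√(D² + v²x²) = √(0.22² + 1.9² × 15²) = 28.50; v² = 3.61.
t = (28.50 − 0.22)/3.61 = 7.83 days (vs. the pure-advection estimate x/v = 7.89 d).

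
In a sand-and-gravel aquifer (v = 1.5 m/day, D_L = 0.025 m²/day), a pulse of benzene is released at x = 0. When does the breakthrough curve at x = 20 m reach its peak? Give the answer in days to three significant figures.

For the 1D instantaneous-source solution, setting ∂C/∂t = 0 at fixed x gives v²t² + 2Dt − x² = 0, so t = (√(D² + v²x²) − D)/v².
√(D² + v²x²) = √(0.025² + 1.5² × 20²) = 30.00; v² = 2.25.
t = (30.00 − 0.025)/2.25 = 13.3 days (vs. the pure-advection estimate x/v = 13.3 d).

13.3 days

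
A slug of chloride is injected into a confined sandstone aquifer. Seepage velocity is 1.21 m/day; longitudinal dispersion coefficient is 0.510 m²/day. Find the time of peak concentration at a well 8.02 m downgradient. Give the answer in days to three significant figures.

For the 1D instantaneous-source solution, setting ∂C/∂t = 0 at fixed x gives v²t² + 2Dt − x² = 0, so t = (√(D² + v²x²) − D)/v².
√(D² + v²x²) = √(0.510² + 1.21² × 8.02²) = 9.718; v² = 1.4641.
t = (9.718 − 0.510)/1.4641 = 6.29 days (vs. the pure-advection estimate x/v = 6.63 d).

6.29 days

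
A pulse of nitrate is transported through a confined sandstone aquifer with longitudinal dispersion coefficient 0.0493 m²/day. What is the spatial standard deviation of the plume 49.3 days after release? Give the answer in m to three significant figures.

Dispersive spreading gives a Gaussian with σ² = 2Dt; advection only shifts the center.
σ = √(2 × 0.0493 × 49.3) = 2.20 m.

2.20 m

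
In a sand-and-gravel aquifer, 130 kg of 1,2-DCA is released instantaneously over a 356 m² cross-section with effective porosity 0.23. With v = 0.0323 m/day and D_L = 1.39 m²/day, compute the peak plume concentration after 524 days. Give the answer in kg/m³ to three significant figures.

The peak of an instantaneous 1D plume sits at x = vt; there the Gaussian factor is 1 and C_max = M/(n_e·A·√(4πDt)), where n_e·A is the pore area the mass is dissolved in.
√(4πDt) = √(4π × 1.39 × 524) = 95.67 m, so C_max = 130/(0.23 × 356 × 95.67) = 0.0166 kg/m³.

0.0166 kg/m³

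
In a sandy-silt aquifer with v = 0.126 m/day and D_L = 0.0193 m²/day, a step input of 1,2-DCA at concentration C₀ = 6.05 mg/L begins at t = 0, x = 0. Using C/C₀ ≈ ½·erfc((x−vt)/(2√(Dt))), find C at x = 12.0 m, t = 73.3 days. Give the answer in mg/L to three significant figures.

For a continuous step input, C/C₀ ≈ ½·erfc((x−vt)/(2√(Dt))).
vt = 0.126 × 73.3 = 9.2358 m and 2√(Dt) = 2√(0.0193 × 73.3) = 2.379 m.
Argument (x−vt)/(2√(Dt)) = (12.0 − 9.2358)/2.379 = 1.162; ½·erfc(1.162) = 0.05016.
C = 6.05 × 0.05016 = 0.303 mg/L.

0.303 mg/L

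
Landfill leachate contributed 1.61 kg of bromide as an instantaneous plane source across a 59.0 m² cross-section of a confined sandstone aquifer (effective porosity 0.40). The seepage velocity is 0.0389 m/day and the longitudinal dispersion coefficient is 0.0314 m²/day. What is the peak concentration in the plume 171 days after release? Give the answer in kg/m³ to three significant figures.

0.00831 kg/m³

The peak of an instantaneous 1D plume sits at x = vt; there the Gaussian factor is 1 and C_max = M/(n_e·A·√(4πDt)), where n_e·A is the pore area the mass is dissolved in.
√(4πDt) = √(4π × 0.0314 × 171) = 8.214 m, so C_max = 1.61/(0.40 × 59.0 × 8.214) = 0.00831 kg/m³.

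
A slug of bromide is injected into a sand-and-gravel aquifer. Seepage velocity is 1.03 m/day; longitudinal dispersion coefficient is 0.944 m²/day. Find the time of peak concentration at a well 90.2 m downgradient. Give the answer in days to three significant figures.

For the 1D instantaneous-source solution, setting ∂C/∂t = 0 at fixed x gives v²t² + 2Dt − x² = 0, so t = (√(D² + v²x²) − D)/v².
√(D² + v²x²) = √(0.944² + 1.03² × 90.2²) = 92.91; v² = 1.0609.
t = (92.91 − 0.944)/1.0609 = 86.7 days (vs. the pure-advection estimate x/v = 87.6 d).

86.7 days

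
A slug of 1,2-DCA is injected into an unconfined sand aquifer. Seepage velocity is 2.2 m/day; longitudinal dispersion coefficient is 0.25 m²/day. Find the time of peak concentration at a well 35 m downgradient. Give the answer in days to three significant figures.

15.9 days

For the 1D instantaneous-source solution, setting ∂C/∂t = 0 at fixed x gives v²t² + 2Dt − x² = 0, so t = (√(D² + v²x²) − D)/v².
√(D² + v²x²) = √(0.25² + 2.2² × 35²) = 77.00; v² = 4.84.
t = (77.00 − 0.25)/4.84 = 15.9 days (vs. the pure-advection estimate x/v = 15.9 d).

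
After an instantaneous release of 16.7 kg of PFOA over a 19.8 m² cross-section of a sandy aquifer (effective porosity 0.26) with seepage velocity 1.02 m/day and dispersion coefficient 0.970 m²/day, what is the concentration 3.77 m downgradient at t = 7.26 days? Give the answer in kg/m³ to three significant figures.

0.216 kg/m³

For an instantaneous plane source, C(x,t) = M/(n_e·A·√(4πDt)) · exp(−(x−vt)²/(4Dt)), with n_e·A the pore (flow) area.
Plume center vt = 1.02 × 7.26 = 7.4052 m, so the well at 3.77 m is 3.6352 m upgradient of the peak.
√(4πDt) = 9.407 m, giving peak height M/(n_e·A·√(4πDt)) = 16.7/(0.26 × 19.8 × 9.407) = 0.3448 kg/m³.
(x−vt)²/(4Dt) = (-3.6352)²/(4 × 0.970 × 7.26) = 0.4691; exp(−0.4691) = 0.6256.
C = 0.3448 × 0.6256 = 0.216 kg/m³.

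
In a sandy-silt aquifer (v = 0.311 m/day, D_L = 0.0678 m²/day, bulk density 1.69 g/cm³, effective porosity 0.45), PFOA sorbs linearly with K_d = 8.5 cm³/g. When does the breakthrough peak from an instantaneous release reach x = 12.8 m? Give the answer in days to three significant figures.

1330 days

Retardation factor R = 1 + ρ_b·K_d/n = 1 + 1.69 × 8.5/0.45 = 32.92.
Sorption retards both mechanisms: v_R = v/R = 0.009447 m/day, D_R = D/R = 0.002060 m²/day.
Peak time from v_R²t² + 2D_R t − x² = 0: t = (√(D_R² + v_R²x²) − D_R)/v_R².
√(D_R² + v_R²x²) = √(0.002060² + 0.009447² × 12.8²) = 0.1209; v_R² = 8.925e-05.
t = (0.1209 − 0.002060)/8.925e-05 = 1330 days.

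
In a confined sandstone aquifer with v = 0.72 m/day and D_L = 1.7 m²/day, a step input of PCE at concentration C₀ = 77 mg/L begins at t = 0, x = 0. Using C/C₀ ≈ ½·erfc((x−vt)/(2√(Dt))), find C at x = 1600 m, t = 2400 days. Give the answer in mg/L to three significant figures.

For a continuous step input, C/C₀ ≈ ½·erfc((x−vt)/(2√(Dt))).
vt = 0.72 × 2400 = 1728 m and 2√(Dt) = 2√(1.7 × 2400) = 127.7 m.
Argument (x−vt)/(2√(Dt)) = (1600 − 1728)/127.7 = -1.002; ½·erfc(-1.002) = 0.9218.
C = 77 × 0.9218 = 71.0 mg/L.

71.0 mg/L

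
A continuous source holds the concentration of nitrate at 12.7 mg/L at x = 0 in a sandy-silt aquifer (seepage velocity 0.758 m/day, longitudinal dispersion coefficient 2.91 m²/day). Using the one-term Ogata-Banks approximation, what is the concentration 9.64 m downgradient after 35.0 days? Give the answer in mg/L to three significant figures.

For a continuous step input, C/C₀ ≈ ½·erfc((x−vt)/(2√(Dt))).
vt = 0.758 × 35.0 = 26.53 m and 2√(Dt) = 2√(2.91 × 35.0) = 20.18 m.
Argument (x−vt)/(2√(Dt)) = (9.64 − 26.53)/20.18 = -0.8370; ½·erfc(-0.8370) = 0.8817.
C = 12.7 × 0.8817 = 11.2 mg/L.

11.2 mg/L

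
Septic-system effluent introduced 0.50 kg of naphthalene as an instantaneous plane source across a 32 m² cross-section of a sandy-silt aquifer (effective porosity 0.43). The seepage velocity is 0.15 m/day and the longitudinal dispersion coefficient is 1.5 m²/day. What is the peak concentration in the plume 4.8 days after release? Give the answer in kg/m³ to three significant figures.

0.00382 kg/m³

The peak of an instantaneous 1D plume sits at x = vt; there the Gaussian factor is 1 and C_max = M/(n_e·A·√(4πDt)), where n_e·A is the pore area the mass is dissolved in.
√(4πDt) = √(4π × 1.5 × 4.8) = 9.512 m, so C_max = 0.50/(0.43 × 32 × 9.512) = 0.00382 kg/m³.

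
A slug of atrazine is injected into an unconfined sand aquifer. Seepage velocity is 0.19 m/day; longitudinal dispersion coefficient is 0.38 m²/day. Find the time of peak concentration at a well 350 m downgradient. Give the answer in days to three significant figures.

1830 days

For the 1D instantaneous-source solution, setting ∂C/∂t = 0 at fixed x gives v²t² + 2Dt − x² = 0, so t = (√(D² + v²x²) − D)/v².
√(D² + v²x²) = √(0.38² + 0.19² × 350²) = 66.50; v² = 0.0361.
t = (66.50 − 0.38)/0.0361 = 1830 days (vs. the pure-advection estimate x/v = 1840 d).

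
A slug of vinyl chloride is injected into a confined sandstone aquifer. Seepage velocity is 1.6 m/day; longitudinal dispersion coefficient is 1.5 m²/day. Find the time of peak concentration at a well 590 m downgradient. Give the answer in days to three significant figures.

For the 1D instantaneous-source solution, setting ∂C/∂t = 0 at fixed x gives v²t² + 2Dt − x² = 0, so t = (√(D² + v²x²) − D)/v².
√(D² + v²x²) = √(1.5² + 1.6² × 590²) = 944.0; v² = 2.56.
t = (944.0 − 1.5)/2.56 = 368 days (vs. the pure-advection estimate x/v = 369 d).

368 days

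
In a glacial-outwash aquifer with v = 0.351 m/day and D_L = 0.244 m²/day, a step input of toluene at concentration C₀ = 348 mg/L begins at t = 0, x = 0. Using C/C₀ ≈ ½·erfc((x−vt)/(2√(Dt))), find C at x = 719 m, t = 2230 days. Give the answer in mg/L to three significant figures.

For a continuous step input, C/C₀ ≈ ½·erfc((x−vt)/(2√(Dt))).
vt = 0.351 × 2230 = 782.73 m and 2√(Dt) = 2√(0.244 × 2230) = 46.65 m.
Argument (x−vt)/(2√(Dt)) = (719 − 782.73)/46.65 = -1.366; ½·erfc(-1.366) = 0.9733.
C = 348 × 0.9733 = 339 mg/L.

339 mg/L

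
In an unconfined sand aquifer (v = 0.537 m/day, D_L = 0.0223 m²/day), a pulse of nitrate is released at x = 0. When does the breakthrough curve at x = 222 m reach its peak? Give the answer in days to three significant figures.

For the 1D instantaneous-source solution, setting ∂C/∂t = 0 at fixed x gives v²t² + 2Dt − x² = 0, so t = (√(D² + v²x²) − D)/v².
√(D² + v²x²) = √(0.0223² + 0.537² × 222²) = 119.2; v² = 0.288369.
t = (119.2 − 0.0223)/0.288369 = 413 days (vs. the pure-advection estimate x/v = 413 d).

413 days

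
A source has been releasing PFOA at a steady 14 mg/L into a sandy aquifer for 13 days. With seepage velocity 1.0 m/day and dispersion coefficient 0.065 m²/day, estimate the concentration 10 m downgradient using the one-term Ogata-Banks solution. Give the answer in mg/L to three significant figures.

For a continuous step input, C/C₀ ≈ ½·erfc((x−vt)/(2√(Dt))).
vt = 1.0 × 13 = 13 m and 2√(Dt) = 2√(0.065 × 13) = 1.838 m.
Argument (x−vt)/(2√(Dt)) = (10 − 13)/1.838 = -1.632; ½·erfc(-1.632) = 0.9895.
C = 14 × 0.9895 = 13.9 mg/L.

13.9 mg/L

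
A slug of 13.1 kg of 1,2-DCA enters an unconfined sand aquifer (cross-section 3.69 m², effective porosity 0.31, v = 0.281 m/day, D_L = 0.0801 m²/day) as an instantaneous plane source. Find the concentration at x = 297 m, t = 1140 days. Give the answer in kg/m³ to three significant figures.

0.0761 kg/m³

For an instantaneous plane source, C(x,t) = M/(n_e·A·√(4πDt)) · exp(−(x−vt)²/(4Dt)), with n_e·A the pore (flow) area.
Plume center vt = 0.281 × 1140 = 320.34 m, so the well at 297 m is 23.34 m upgradient of the peak.
√(4πDt) = 33.87 m, giving peak height M/(n_e·A·√(4πDt)) = 13.1/(0.31 × 3.69 × 33.87) = 0.3381 kg/m³.
(x−vt)²/(4Dt) = (-23.34)²/(4 × 0.0801 × 1140) = 1.491; exp(−1.491) = 0.2251.
C = 0.3381 × 0.2251 = 0.0761 kg/m³.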